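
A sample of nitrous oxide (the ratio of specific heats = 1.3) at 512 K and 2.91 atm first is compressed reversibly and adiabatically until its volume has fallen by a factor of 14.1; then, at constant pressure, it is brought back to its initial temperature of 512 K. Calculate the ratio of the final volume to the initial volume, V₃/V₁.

V₃/V₁ ≈ 0.0321

Adiabatic step: V₂/V₁ = 0.07092; T₂ = T₁·14.1^(0.3) = 1132 K.
Isobaric step: V₃/V₂ = T₃/T₂ = 512/1132.
V₃/V₁ = (V₂/V₁)(V₃/V₂) = 0.07092 × (512/1132) = 0.03206.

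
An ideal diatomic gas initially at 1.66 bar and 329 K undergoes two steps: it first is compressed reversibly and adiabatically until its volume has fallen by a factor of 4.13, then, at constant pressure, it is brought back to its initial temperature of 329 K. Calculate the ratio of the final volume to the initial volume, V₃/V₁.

For a diatomic ideal gas γ = 7/5.
Adiabatic step: V₂/V₁ = 0.2421; T₂ = T₁·4.13^(2/5) = 580.2 K.
Isobaric step: V₃/V₂ = T₃/T₂ = 329/580.2.
V₃/V₁ = (V₂/V₁)(V₃/V₂) = 0.2421 × (329/580.2) = 0.1373.

V₃/V₁ ≈ 0.137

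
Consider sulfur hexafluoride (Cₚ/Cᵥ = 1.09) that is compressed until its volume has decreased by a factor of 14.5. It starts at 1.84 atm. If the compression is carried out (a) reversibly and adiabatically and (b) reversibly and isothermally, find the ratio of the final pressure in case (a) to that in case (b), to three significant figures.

Isothermal: P_b = P₁(V₁/V₂) = 1.84×14.5.
Adiabatic: P_a = P₁(V₁/V₂)^γ = 1.84×14.5^(1.09).
P_a/P_b = (V₁/V₂)^(γ−1) = 14.5^(0.09) = 1.272.

P_adiabatic / P_isothermal ≈ 1.27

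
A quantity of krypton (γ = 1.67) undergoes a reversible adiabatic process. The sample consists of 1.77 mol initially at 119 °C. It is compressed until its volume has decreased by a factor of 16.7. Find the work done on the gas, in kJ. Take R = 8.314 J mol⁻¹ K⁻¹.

Adiabatic: T₁V₁^(γ−1) = T₂V₂^(γ−1) ⇒ T₂ = T₁ (V₁/V₂)^(γ−1).
T₁ = 119 °C = 392.1 K.
T₂ = 392.1 × 16.7^(0.67) = 2586 K.
Q = 0, so ΔU = W_on_gas = nCᵥΔT with Cᵥ = R/(γ−1) = 12.41 J/(mol·K).
ΔU = 1.77 × 12.41 × (2586 − 392.1) = 48190 J.

W ≈ 48.2 kJ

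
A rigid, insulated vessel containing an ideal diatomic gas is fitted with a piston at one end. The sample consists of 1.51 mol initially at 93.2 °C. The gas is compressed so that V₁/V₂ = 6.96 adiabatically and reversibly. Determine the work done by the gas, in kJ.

W ≈ -13.5 kJ

Adiabatic: T₁V₁^(γ−1) = T₂V₂^(γ−1) ⇒ T₂ = T₁ (V₁/V₂)^(γ−1).
γ = 7/5 for a diatomic ideal gas, so γ−1 = 2/5.
T₁ = 93.2 °C = 366.3 K.
T₂ = 366.3 × 6.96^(2/5) = 796 K.
Q = 0, so ΔU = W_on_gas = nCᵥΔT with Cᵥ = R/(γ−1) = 20.79 J/(mol·K).
ΔU = 1.51 × 20.79 × (796 − 366.3) = 13490 J.
Work done by the gas = −ΔU = -13490 J.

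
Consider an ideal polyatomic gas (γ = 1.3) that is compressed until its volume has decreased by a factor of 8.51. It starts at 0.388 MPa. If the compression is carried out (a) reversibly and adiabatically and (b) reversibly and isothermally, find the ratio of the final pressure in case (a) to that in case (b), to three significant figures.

P_adiabatic / P_isothermal ≈ 1.90

Isothermal: P_b = P₁(V₁/V₂) = 0.388×8.51.
Adiabatic: P_a = P₁(V₁/V₂)^γ = 0.388×8.51^(1.3).
P_a/P_b = (V₁/V₂)^(γ−1) = 8.51^(0.3) = 1.901.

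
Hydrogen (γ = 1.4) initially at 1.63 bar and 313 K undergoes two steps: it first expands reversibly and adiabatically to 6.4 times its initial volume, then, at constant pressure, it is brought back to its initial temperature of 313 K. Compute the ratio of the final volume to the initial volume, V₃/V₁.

Adiabatic step: V₂/V₁ = 6.4; T₂ = T₁·(1/6.4)^(0.4) = 149 K.
Isobaric step: V₃/V₂ = T₃/T₂ = 313/149.
V₃/V₁ = (V₂/V₁)(V₃/V₂) = 6.4 × (313/149) = 13.45.

V₃/V₁ ≈ 13.4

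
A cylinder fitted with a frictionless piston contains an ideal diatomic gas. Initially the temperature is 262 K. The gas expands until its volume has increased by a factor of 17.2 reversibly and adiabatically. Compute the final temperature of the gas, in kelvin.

T₂ ≈ 84.0 K

For a reversible adiabat TV^(γ−1) is constant, so T₂ = T₁ (V₁/V₂)^(γ−1).
For a diatomic ideal gas γ = 7/5, so γ−1 = 2/5.
T₂ = 262 × (1/17.2)^(2/5) = 83.96 K.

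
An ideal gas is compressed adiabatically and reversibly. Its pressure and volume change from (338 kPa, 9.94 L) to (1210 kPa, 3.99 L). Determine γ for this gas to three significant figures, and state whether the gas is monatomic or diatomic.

γ ≈ 1.40; diatomic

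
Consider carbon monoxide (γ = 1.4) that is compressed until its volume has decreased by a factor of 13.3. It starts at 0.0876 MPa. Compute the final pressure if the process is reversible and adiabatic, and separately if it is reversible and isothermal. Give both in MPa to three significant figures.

Isothermal: P₂ = P₁(V₁/V₂) = 0.0876×13.3 = 1.165 MPa.
Adiabatic: P₂ = P₁(V₁/V₂)^γ = 0.0876×13.3^(1.4) = 3.28 MPa.

adiabatic: 3.28 MPa; isothermal: 1.17 MPa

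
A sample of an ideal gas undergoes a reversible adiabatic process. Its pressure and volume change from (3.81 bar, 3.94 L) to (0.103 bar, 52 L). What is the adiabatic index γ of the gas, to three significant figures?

PV^γ = const ⇒ γ = ln(P₂/P₁) / ln(V₁/V₂).
γ = ln(0.103/3.81) / ln(3.94/52) = 1.399.

γ ≈ 1.40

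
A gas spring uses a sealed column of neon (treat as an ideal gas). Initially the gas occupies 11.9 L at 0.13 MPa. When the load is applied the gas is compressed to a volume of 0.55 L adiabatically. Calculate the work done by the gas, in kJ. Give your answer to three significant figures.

W ≈ -15.7 kJ

γ = 5/3 for a monatomic ideal gas.
P₂ = P₁(V₁/V₂)^γ = 0.13×(11.9/0.55)^(5/3) = 21.84 MPa.
For a reversible adiabat, W_by_gas = (P₁V₁ − P₂V₂)/(γ−1).
W_by = (130000×0.0119 − 2.184×10^7×0.00055) / (2/3) = -15700 J.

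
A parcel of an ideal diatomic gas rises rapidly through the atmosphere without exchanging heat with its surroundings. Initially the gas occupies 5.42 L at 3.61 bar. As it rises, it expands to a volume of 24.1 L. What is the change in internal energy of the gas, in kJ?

ΔU ≈ -2.20 kJ

γ = 7/5 for a diatomic ideal gas.
P₂ = P₁(V₁/V₂)^γ = 3.61×(5.42/24.1)^(7/5) = 0.447 bar.
For a reversible adiabat, W_by_gas = (P₁V₁ − P₂V₂)/(γ−1).
W_by = (361000×0.00542 − 44700×0.0241) / (2/5) = 2199 J.
Q = 0 ⇒ ΔU = −W_by = -2199 J.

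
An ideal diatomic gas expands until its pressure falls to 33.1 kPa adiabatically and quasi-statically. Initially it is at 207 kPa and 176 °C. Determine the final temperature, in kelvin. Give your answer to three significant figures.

Adiabatic: T₂/T₁ = (P₂/P₁)^((γ−1)/γ).
For a diatomic ideal gas γ = 7/5, so (γ−1)/γ = 2/7.
T₁ = 176 °C = 449.1 K.
T₂ = 449.1 × (33.1/207)^(2/7) = 266 K.

T₂ ≈ 266 K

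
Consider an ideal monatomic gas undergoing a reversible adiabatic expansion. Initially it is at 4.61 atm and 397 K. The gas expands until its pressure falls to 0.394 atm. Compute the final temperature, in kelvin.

Adiabatic: T₂/T₁ = (P₂/P₁)^((γ−1)/γ).
For a monatomic ideal gas γ = 5/3, so (γ−1)/γ = 2/5.
T₂ = 397 × (0.394/4.61)^(2/5) = 148.4 K.

T₂ ≈ 148 K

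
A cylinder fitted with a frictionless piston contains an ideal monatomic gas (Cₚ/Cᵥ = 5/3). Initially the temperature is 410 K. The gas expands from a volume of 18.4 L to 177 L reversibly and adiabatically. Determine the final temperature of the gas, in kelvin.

T₂ ≈ 90.6 K

For a reversible adiabat TV^(γ−1) is constant, so T₂ = T₁ (V₁/V₂)^(γ−1).
T₂ = 410 × (18.4/177)^(2/3) = 90.65 K.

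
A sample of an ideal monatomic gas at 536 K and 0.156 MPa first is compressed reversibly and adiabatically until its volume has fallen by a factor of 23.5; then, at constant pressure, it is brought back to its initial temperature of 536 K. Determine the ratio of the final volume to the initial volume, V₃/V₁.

For a monatomic ideal gas γ = 5/3.
Adiabatic step: V₂/V₁ = 0.04255; T₂ = T₁·23.5^(2/3) = 4398 K.
Isobaric step: V₃/V₂ = T₃/T₂ = 536/4398.
V₃/V₁ = (V₂/V₁)(V₃/V₂) = 0.04255 × (536/4398) = 0.005187.

V₃/V₁ ≈ 0.00519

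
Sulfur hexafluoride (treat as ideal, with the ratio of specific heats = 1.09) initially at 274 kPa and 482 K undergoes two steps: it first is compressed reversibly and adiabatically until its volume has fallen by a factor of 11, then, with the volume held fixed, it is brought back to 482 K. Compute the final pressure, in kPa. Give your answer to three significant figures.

P₃ ≈ 3010 kPa

Adiabatic step (PV^γ = const): P₂ = 274×11^(1.09) = 3740 kPa; T₂ = 482×11^(0.09) = 598.1 K.
Isochoric: P₃ = P₂(T₃/T₂) = 3740 × (482/598.1) = 3014 kPa.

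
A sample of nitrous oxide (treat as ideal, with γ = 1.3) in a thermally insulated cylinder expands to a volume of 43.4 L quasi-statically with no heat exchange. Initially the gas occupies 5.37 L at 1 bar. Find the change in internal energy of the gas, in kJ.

ΔU ≈ -0.834 kJ

P₂ = P₁(V₁/V₂)^γ = 1×(5.37/43.4)^(1.3) = 0.0661 bar.
For a reversible adiabat, W_by_gas = (P₁V₁ − P₂V₂)/(γ−1).
W_by = (100000×0.00537 − 6610×0.0434) / (0.3) = 833.7 J.
Q = 0 ⇒ ΔU = −W_by = -833.7 J.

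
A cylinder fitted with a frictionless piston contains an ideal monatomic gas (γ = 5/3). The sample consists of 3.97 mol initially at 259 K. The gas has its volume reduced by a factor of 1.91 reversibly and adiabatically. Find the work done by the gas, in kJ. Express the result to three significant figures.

W ≈ -6.92 kJ

Adiabatic: T₁V₁^(γ−1) = T₂V₂^(γ−1) ⇒ T₂ = T₁ (V₁/V₂)^(γ−1).
T₂ = 259 × 1.91^(2/3) = 398.7 K.
Q = 0, so ΔU = W_on_gas = nCᵥΔT with Cᵥ = R/(γ−1) = 12.47 J/(mol·K).
ΔU = 3.97 × 12.47 × (398.7 − 259) = 6917 J.
Work done by the gas = −ΔU = -6917 J.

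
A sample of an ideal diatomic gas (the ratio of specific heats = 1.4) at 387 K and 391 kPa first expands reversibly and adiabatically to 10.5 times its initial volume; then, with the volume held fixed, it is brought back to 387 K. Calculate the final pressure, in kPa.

P₃ ≈ 37.2 kPa

Adiabatic step (PV^γ = const): P₂ = 391×(1/10.5)^(1.4) = 14.54 kPa; T₂ = 387×(1/10.5)^(0.4) = 151.1 K.
Isochoric: P₃ = P₂(T₃/T₂) = 14.54 × (387/151.1) = 37.24 kPa.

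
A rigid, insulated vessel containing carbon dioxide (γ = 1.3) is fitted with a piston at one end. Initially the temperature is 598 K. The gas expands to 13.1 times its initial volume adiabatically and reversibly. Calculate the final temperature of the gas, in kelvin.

Adiabatic: T₁V₁^(γ−1) = T₂V₂^(γ−1) ⇒ T₂ = T₁ (V₁/V₂)^(γ−1).
T₂ = 598 × (1/13.1)^(0.3) = 276.4 K.

T₂ ≈ 276 K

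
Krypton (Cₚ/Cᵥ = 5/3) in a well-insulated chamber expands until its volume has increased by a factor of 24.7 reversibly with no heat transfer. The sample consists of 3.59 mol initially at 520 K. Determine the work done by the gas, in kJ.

Adiabatic: T₁V₁^(γ−1) = T₂V₂^(γ−1) ⇒ T₂ = T₁ (V₁/V₂)^(γ−1).
T₂ = 520 × (1/24.7)^(2/3) = 61.31 K.
Q = 0, so ΔU = W_on_gas = nCᵥΔT with Cᵥ = R/(γ−1) = 12.47 J/(mol·K).
ΔU = 3.59 × 12.47 × (61.31 − 520) = -20540 J.
Work done by the gas = −ΔU = 20540 J.

W ≈ 20.5 kJ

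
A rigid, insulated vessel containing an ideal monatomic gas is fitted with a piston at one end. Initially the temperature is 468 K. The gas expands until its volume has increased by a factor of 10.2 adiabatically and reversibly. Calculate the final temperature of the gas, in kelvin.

T₂ ≈ 99.5 K

For a reversible adiabat TV^(γ−1) is constant, so T₂ = T₁ (V₁/V₂)^(γ−1).
For a monatomic ideal gas γ = 5/3, so γ−1 = 2/3.
T₂ = 468 × (1/10.2)^(2/3) = 99.51 K.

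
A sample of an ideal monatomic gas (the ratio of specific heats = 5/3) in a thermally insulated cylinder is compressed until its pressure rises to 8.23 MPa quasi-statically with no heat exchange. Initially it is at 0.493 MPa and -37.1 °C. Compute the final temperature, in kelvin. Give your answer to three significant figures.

T₂ ≈ 728 K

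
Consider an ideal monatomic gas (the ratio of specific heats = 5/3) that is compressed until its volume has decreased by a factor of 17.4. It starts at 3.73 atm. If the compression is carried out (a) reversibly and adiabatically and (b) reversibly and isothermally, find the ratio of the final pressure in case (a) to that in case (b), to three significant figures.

Isothermal: P_b = P₁(V₁/V₂) = 3.73×17.4.
Adiabatic: P_a = P₁(V₁/V₂)^γ = 3.73×17.4^(5/3).
P_a/P_b = (V₁/V₂)^(γ−1) = 17.4^(2/3) = 6.715.

P_adiabatic / P_isothermal ≈ 6.71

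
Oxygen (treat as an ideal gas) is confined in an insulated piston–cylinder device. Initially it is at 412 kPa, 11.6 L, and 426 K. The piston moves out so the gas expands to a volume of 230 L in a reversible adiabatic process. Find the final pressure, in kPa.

P₂ ≈ 6.29 kPa

Adiabatic: P₁V₁^γ = P₂V₂^γ ⇒ P₂ = P₁ (V₁/V₂)^γ.
γ = 7/5 for a diatomic ideal gas.
P₂ = 412 × (11.6/230)^(7/5) = 6.291 kPa.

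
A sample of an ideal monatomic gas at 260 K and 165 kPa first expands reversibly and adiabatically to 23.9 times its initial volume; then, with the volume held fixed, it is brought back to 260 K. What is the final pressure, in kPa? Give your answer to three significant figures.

P₃ ≈ 6.90 kPa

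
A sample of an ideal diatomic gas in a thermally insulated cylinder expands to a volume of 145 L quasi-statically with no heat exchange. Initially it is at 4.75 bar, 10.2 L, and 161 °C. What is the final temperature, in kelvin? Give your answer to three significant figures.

For a reversible adiabat TV^(γ−1) is constant, so T₂ = T₁ (V₁/V₂)^(γ−1).
γ = 7/5 for a diatomic ideal gas.
T₁ = 161 °C = 434.1 K.
T₂ = 434.1 × (10.2/145)^(2/5) = 150.2 K.

T₂ ≈ 150 K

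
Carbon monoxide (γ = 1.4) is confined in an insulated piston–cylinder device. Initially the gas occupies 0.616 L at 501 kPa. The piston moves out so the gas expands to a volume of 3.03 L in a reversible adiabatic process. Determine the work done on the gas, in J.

W ≈ -364 J

P₂ = P₁(V₁/V₂)^γ = 501×(0.616/3.03)^(1.4) = 53.86 kPa.
For a reversible adiabat, W_by_gas = (P₁V₁ − P₂V₂)/(γ−1).
W_by = (501000×0.000616 − 53860×0.00303) / (0.4) = 363.6 J.
W_on_gas = −W_by = -363.6 J.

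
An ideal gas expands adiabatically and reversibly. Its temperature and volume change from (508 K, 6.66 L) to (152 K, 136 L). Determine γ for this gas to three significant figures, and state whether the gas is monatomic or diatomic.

γ ≈ 1.40; diatomic

TV^(γ−1) = const ⇒ γ − 1 = ln(T₂/T₁) / ln(V₁/V₂).
γ = 1 + ln(152/508) / ln(6.66/136) = 1.4.
γ ≈ 1.40 is close to 7/5, so the gas is diatomic.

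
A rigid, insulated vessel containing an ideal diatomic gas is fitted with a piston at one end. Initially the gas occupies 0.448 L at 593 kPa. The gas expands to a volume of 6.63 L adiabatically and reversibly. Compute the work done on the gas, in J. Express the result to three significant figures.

γ = 7/5 for a diatomic ideal gas.
P₂ = P₁(V₁/V₂)^γ = 593×(0.448/6.63)^(7/5) = 13.64 kPa.
For a reversible adiabat, W_by_gas = (P₁V₁ − P₂V₂)/(γ−1).
W_by = (593000×0.000448 − 13640×0.00663) / (2/5) = 438.1 J.
W_on_gas = −W_by = -438.1 J.

W ≈ -438 J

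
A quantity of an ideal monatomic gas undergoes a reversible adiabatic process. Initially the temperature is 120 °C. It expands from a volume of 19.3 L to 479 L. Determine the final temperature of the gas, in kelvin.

T₂ ≈ 46.2 K

For a reversible adiabat TV^(γ−1) is constant, so T₂ = T₁ (V₁/V₂)^(γ−1).
For a monatomic ideal gas γ = 5/3, so γ−1 = 2/3.
T₁ = 120 °C = 393.1 K.
T₂ = 393.1 × (19.3/479)^(2/3) = 46.21 K.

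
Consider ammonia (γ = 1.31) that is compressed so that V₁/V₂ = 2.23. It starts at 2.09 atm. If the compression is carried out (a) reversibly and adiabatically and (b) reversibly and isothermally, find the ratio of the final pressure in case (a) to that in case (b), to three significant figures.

Isothermal: P_b = P₁(V₁/V₂) = 2.09×2.23.
Adiabatic: P_a = P₁(V₁/V₂)^γ = 2.09×2.23^(1.31).
P_a/P_b = (V₁/V₂)^(γ−1) = 2.23^(0.31) = 1.282.

P_adiabatic / P_isothermal ≈ 1.28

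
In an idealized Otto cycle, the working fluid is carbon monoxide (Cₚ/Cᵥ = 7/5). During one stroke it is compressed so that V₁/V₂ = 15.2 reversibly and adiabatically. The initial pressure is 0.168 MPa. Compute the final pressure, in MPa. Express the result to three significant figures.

P₂ ≈ 7.58 MPa

Adiabatic: P₁V₁^γ = P₂V₂^γ ⇒ P₂ = P₁ (V₁/V₂)^γ.
P₂ = 0.168 × 15.2^(7/5) = 7.584 MPa.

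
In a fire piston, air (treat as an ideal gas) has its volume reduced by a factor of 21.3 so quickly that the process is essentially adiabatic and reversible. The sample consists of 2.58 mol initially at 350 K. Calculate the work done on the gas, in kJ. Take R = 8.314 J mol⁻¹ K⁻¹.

W ≈ 45.0 kJ

Adiabatic: T₁V₁^(γ−1) = T₂V₂^(γ−1) ⇒ T₂ = T₁ (V₁/V₂)^(γ−1).
γ = 7/5 for a diatomic ideal gas, so γ−1 = 2/5.
T₂ = 350 × 21.3^(2/5) = 1190 K.
Q = 0, so ΔU = W_on_gas = nCᵥΔT with Cᵥ = R/(γ−1) = 20.79 J/(mol·K).
ΔU = 2.58 × 20.79 × (1190 − 350) = 45030 J.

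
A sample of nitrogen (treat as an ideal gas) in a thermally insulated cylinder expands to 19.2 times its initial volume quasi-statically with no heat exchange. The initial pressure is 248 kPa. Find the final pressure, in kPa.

Since PV^γ is constant along a reversible adiabat, P₂ = P₁ (V₁/V₂)^γ.
For a diatomic ideal gas γ = 7/5.
P₂ = 248 × (1/19.2)^(7/5) = 3.961 kPa.

P₂ ≈ 3.96 kPa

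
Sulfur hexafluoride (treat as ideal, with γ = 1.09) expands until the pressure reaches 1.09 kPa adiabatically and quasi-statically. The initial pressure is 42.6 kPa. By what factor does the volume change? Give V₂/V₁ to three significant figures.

From PV^γ = const, V₂/V₁ = (P₁/P₂)^(1/γ).
V₂/V₁ = (42.6/1.09)^(0.917) = 28.88.

V₂/V₁ ≈ 28.9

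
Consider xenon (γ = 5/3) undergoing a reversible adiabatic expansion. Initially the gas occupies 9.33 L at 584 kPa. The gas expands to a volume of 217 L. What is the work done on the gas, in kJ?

W ≈ -7.17 kJ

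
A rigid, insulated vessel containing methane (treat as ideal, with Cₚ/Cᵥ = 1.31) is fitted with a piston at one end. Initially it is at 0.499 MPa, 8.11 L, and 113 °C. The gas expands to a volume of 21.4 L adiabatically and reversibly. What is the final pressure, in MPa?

Since PV^γ is constant along a reversible adiabat, P₂ = P₁ (V₁/V₂)^γ.
P₂ = 0.499 × (8.11/21.4)^(1.31) = 0.14 MPa.

P₂ ≈ 0.140 MPa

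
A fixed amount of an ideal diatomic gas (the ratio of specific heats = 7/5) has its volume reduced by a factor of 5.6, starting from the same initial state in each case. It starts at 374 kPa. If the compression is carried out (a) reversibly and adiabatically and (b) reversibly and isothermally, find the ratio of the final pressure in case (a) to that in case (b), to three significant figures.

Isothermal: P_b = P₁(V₁/V₂) = 374×5.6.
Adiabatic: P_a = P₁(V₁/V₂)^γ = 374×5.6^(7/5).
P_a/P_b = (V₁/V₂)^(γ−1) = 5.6^(2/5) = 1.992.

P_adiabatic / P_isothermal ≈ 1.99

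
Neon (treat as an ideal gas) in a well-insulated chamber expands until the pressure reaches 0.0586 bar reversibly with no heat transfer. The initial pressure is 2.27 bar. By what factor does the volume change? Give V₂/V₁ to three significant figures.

From PV^γ = const, V₂/V₁ = (P₁/P₂)^(1/γ).
For a monatomic ideal gas γ = 5/3.
V₂/V₁ = (2.27/0.0586)^(3/5) = 8.972.

V₂/V₁ ≈ 8.97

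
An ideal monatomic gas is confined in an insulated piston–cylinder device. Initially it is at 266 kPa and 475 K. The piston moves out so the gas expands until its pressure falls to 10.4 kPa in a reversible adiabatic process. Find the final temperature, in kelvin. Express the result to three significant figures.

T₂ ≈ 130 K

Along an adiabat T P^((1−γ)/γ) is constant, so T₂ = T₁ (P₂/P₁)^((γ−1)/γ).
For a monatomic ideal gas γ = 5/3, so (γ−1)/γ = 2/5.
T₂ = 475 × (10.4/266)^(2/5) = 129.9 K.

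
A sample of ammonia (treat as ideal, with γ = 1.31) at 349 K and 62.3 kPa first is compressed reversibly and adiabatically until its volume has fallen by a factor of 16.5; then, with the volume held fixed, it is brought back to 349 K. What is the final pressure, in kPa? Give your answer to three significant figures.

P₃ ≈ 1030 kPa

Adiabatic step (PV^γ = const): P₂ = 62.3×16.5^(1.31) = 2451 kPa; T₂ = 349×16.5^(0.31) = 832.2 K.
Isochoric: P₃ = P₂(T₃/T₂) = 2451 × (349/832.2) = 1028 kPa.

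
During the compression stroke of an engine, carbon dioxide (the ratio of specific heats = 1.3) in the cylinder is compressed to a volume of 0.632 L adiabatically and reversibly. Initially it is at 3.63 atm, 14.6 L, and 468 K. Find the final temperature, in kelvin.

T₂ ≈ 1200 K

For a reversible adiabat TV^(γ−1) is constant, so T₂ = T₁ (V₁/V₂)^(γ−1).
T₂ = 468 × (14.6/0.632)^(0.3) = 1200 K.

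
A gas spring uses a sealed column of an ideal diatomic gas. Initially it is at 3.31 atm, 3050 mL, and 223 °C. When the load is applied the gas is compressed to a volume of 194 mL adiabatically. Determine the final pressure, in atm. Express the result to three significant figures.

P₂ ≈ 157 atm

Since PV^γ is constant along a reversible adiabat, P₂ = P₁ (V₁/V₂)^γ.
γ = 7/5 for a diatomic ideal gas.
P₂ = 3.31 × (3050/194)^(7/5) = 156.6 atm.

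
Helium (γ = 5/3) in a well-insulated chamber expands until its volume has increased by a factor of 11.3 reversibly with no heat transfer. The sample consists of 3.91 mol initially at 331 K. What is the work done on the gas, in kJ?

For a reversible adiabat TV^(γ−1) is constant, so T₂ = T₁ (V₁/V₂)^(γ−1).
T₂ = 331 × (1/11.3)^(2/3) = 65.73 K.
Q = 0, so ΔU = W_on_gas = nCᵥΔT with Cᵥ = R/(γ−1) = 12.47 J/(mol·K).
ΔU = 3.91 × 12.47 × (65.73 − 331) = -12930 J.

W ≈ -12.9 kJ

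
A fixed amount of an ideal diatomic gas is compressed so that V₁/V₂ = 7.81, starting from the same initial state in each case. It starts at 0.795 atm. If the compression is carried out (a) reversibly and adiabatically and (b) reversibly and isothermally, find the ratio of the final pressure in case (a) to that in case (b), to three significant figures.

P_adiabatic / P_isothermal ≈ 2.28

For a diatomic ideal gas γ = 7/5.
Isothermal: P_b = P₁(V₁/V₂) = 0.795×7.81.
Adiabatic: P_a = P₁(V₁/V₂)^γ = 0.795×7.81^(7/5).
P_a/P_b = (V₁/V₂)^(γ−1) = 7.81^(2/5) = 2.275.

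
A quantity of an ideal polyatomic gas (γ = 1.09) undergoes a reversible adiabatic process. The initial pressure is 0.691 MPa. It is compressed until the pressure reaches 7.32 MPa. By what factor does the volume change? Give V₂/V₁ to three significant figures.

V₂/V₁ ≈ 0.115

From PV^γ = const, V₂/V₁ = (P₁/P₂)^(1/γ).
V₂/V₁ = (0.691/7.32)^(0.917) = 0.1147.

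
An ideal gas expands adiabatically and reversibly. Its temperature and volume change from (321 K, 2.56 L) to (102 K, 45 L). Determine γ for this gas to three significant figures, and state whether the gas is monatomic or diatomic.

TV^(γ−1) = const ⇒ γ − 1 = ln(T₂/T₁) / ln(V₁/V₂).
γ = 1 + ln(102/321) / ln(2.56/45) = 1.4.
γ ≈ 1.40 is close to 7/5, so the gas is diatomic.

γ ≈ 1.40; diatomic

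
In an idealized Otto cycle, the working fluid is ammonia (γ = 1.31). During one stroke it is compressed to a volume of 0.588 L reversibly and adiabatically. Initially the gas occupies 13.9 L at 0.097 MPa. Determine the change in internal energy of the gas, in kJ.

ΔU ≈ 7.25 kJ

P₂ = P₁(V₁/V₂)^γ = 0.097×(13.9/0.588)^(1.31) = 6.113 MPa.
For a reversible adiabat, W_by_gas = (P₁V₁ − P₂V₂)/(γ−1).
W_by = (97000×0.0139 − 6.113×10^6×0.000588) / (0.31) = -7245 J.
Q = 0 ⇒ ΔU = −W_by = 7245 J.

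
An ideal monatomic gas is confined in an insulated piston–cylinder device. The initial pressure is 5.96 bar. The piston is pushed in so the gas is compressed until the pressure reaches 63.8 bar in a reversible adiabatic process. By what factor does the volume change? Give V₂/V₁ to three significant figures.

V₂/V₁ ≈ 0.241

From PV^γ = const, V₂/V₁ = (P₁/P₂)^(1/γ).
For a monatomic ideal gas γ = 5/3.
V₂/V₁ = (5.96/63.8)^(3/5) = 0.2411.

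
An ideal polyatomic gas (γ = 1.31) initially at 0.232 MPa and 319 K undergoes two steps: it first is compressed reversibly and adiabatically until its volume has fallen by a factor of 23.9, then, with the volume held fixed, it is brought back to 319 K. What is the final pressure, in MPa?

Adiabatic step (PV^γ = const): P₂ = 0.232×23.9^(1.31) = 14.83 MPa; T₂ = 319×23.9^(0.31) = 853.3 K.
Isochoric: P₃ = P₂(T₃/T₂) = 14.83 × (319/853.3) = 5.545 MPa.

P₃ ≈ 5.54 MPa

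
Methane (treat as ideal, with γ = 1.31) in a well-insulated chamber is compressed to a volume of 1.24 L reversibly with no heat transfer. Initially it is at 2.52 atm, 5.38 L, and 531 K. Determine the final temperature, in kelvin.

T₂ ≈ 837 K

Adiabatic: T₁V₁^(γ−1) = T₂V₂^(γ−1) ⇒ T₂ = T₁ (V₁/V₂)^(γ−1).
T₂ = 531 × (5.38/1.24)^(0.31) = 836.9 K.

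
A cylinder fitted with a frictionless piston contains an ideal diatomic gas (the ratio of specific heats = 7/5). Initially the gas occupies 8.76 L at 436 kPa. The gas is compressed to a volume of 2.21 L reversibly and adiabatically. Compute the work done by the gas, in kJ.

W ≈ -7.02 kJ

P₂ = P₁(V₁/V₂)^γ = 436×(8.76/2.21)^(7/5) = 2998 kPa.
For a reversible adiabat, W_by_gas = (P₁V₁ − P₂V₂)/(γ−1).
W_by = (436000×0.00876 − 2.998×10^6×0.00221) / (2/5) = -7016 J.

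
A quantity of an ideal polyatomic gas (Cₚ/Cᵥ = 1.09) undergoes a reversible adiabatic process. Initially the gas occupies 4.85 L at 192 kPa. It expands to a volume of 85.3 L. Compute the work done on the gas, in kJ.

P₂ = P₁(V₁/V₂)^γ = 192×(4.85/85.3)^(1.09) = 8.434 kPa.
For a reversible adiabat, W_by_gas = (P₁V₁ − P₂V₂)/(γ−1).
W_by = (192000×0.00485 − 8434×0.0853) / (0.09) = 2353 J.
W_on_gas = −W_by = -2353 J.

W ≈ -2.35 kJ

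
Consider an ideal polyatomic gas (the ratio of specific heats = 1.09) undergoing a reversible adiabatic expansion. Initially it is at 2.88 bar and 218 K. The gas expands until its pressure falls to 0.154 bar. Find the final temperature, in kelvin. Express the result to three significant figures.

T₂ ≈ 171 K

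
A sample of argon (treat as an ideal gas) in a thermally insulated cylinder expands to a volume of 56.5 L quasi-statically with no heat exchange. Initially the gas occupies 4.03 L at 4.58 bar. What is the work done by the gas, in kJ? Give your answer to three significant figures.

W ≈ 2.29 kJ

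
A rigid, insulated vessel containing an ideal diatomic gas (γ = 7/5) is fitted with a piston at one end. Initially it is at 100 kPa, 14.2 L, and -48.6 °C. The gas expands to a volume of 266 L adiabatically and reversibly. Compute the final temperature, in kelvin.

T₂ ≈ 69.5 K

Adiabatic: T₁V₁^(γ−1) = T₂V₂^(γ−1) ⇒ T₂ = T₁ (V₁/V₂)^(γ−1).
T₁ = -48.6 °C = 224.5 K.
T₂ = 224.5 × (14.2/266)^(2/5) = 69.55 K.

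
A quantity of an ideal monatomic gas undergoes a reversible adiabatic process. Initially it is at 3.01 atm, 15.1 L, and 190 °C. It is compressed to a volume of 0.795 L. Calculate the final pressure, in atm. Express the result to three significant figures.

Since PV^γ is constant along a reversible adiabat, P₂ = P₁ (V₁/V₂)^γ.
γ = 5/3 for a monatomic ideal gas.
P₂ = 3.01 × (15.1/0.795)^(5/3) = 407 atm.

P₂ ≈ 407 atm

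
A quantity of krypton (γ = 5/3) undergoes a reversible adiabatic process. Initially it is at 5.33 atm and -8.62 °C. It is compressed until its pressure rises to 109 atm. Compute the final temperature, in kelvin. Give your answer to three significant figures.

Along an adiabat T P^((1−γ)/γ) is constant, so T₂ = T₁ (P₂/P₁)^((γ−1)/γ).
T₁ = -8.62 °C = 264.5 K.
T₂ = 264.5 × (109/5.33)^(2/5) = 884.6 K.

T₂ ≈ 885 K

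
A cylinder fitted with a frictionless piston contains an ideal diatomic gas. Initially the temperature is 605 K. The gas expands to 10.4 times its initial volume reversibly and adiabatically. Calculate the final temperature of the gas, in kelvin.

T₂ ≈ 237 K

Adiabatic: T₁V₁^(γ−1) = T₂V₂^(γ−1) ⇒ T₂ = T₁ (V₁/V₂)^(γ−1).
For a diatomic ideal gas γ = 7/5, so γ−1 = 2/5.
T₂ = 605 × (1/10.4)^(2/5) = 237.1 K.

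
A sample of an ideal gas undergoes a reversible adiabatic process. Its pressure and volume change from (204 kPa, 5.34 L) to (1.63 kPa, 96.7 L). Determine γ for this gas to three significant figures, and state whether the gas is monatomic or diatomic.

γ ≈ 1.67; monatomic

PV^γ = const ⇒ γ = ln(P₂/P₁) / ln(V₁/V₂).
γ = ln(1.63/204) / ln(5.34/96.7) = 1.667.
γ ≈ 1.67 is close to 5/3, so the gas is monatomic.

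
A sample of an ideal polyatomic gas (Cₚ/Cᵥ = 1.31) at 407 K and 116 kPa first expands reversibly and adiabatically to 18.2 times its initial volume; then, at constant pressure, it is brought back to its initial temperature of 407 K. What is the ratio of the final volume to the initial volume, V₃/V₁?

Adiabatic step: V₂/V₁ = 18.2; T₂ = T₁·(1/18.2)^(0.31) = 165.6 K.
Isobaric step: V₃/V₂ = T₃/T₂ = 407/165.6.
V₃/V₁ = (V₂/V₁)(V₃/V₂) = 18.2 × (407/165.6) = 44.74.

V₃/V₁ ≈ 44.7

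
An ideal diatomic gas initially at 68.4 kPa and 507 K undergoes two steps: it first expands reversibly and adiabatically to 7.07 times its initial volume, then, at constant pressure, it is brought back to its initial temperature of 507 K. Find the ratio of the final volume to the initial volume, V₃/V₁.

For a diatomic ideal gas γ = 7/5.
Adiabatic step: V₂/V₁ = 7.07; T₂ = T₁·(1/7.07)^(2/5) = 231.9 K.
Isobaric step: V₃/V₂ = T₃/T₂ = 507/231.9.
V₃/V₁ = (V₂/V₁)(V₃/V₂) = 7.07 × (507/231.9) = 15.46.

V₃/V₁ ≈ 15.5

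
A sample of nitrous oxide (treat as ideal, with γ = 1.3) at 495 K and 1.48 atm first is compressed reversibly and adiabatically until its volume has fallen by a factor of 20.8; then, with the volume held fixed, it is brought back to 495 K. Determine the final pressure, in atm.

Adiabatic step (PV^γ = const): P₂ = 1.48×20.8^(1.3) = 76.51 atm; T₂ = 495×20.8^(0.3) = 1230 K.
Isochoric: P₃ = P₂(T₃/T₂) = 76.51 × (495/1230) = 30.78 atm.

P₃ ≈ 30.8 atm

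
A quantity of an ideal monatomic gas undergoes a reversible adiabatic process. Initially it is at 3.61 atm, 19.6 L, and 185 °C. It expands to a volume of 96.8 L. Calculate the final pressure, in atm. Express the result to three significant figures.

P₂ ≈ 0.252 atm

Adiabatic: P₁V₁^γ = P₂V₂^γ ⇒ P₂ = P₁ (V₁/V₂)^γ.
γ = 5/3 for a monatomic ideal gas.
P₂ = 3.61 × (19.6/96.8)^(5/3) = 0.252 atm.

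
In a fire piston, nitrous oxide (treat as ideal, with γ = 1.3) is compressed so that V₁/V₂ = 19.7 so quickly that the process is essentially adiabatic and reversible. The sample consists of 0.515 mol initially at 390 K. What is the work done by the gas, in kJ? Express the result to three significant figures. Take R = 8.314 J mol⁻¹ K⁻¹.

W ≈ -8.05 kJ

For a reversible adiabat TV^(γ−1) is constant, so T₂ = T₁ (V₁/V₂)^(γ−1).
T₂ = 390 × 19.7^(0.3) = 953.7 K.
Q = 0, so ΔU = W_on_gas = nCᵥΔT with Cᵥ = R/(γ−1) = 27.71 J/(mol·K).
ΔU = 0.515 × 27.71 × (953.7 − 390) = 8045 J.
Work done by the gas = −ΔU = -8045 J.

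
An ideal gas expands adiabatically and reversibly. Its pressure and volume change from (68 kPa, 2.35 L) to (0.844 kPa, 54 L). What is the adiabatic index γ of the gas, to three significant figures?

γ ≈ 1.40

PV^γ = const ⇒ γ = ln(P₂/P₁) / ln(V₁/V₂).
γ = ln(0.844/68) / ln(2.35/54) = 1.4.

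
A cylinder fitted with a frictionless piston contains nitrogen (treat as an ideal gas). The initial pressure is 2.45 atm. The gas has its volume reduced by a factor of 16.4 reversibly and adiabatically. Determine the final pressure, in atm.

P₂ ≈ 123 atm

Adiabatic: P₁V₁^γ = P₂V₂^γ ⇒ P₂ = P₁ (V₁/V₂)^γ.
For a diatomic ideal gas γ = 7/5.
P₂ = 2.45 × 16.4^(7/5) = 123 atm.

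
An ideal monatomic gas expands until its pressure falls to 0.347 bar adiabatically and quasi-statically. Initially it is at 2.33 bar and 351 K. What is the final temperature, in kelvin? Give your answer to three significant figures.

Along an adiabat T P^((1−γ)/γ) is constant, so T₂ = T₁ (P₂/P₁)^((γ−1)/γ).
For a monatomic ideal gas γ = 5/3, so (γ−1)/γ = 2/5.
T₂ = 351 × (0.347/2.33)^(2/5) = 163.9 K.

T₂ ≈ 164 K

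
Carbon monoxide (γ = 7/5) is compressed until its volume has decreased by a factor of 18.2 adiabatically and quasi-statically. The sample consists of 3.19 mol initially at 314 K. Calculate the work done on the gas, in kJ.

Adiabatic: T₁V₁^(γ−1) = T₂V₂^(γ−1) ⇒ T₂ = T₁ (V₁/V₂)^(γ−1).
T₂ = 314 × 18.2^(2/5) = 1002 K.
Q = 0, so ΔU = W_on_gas = nCᵥΔT with Cᵥ = R/(γ−1) = 20.79 J/(mol·K).
ΔU = 3.19 × 20.79 × (1002 − 314) = 45630 J.

W ≈ 45.6 kJ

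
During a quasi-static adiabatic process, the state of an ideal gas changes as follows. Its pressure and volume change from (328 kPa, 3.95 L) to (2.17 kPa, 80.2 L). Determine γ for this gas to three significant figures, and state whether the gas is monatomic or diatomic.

PV^γ = const ⇒ γ = ln(P₂/P₁) / ln(V₁/V₂).
γ = ln(2.17/328) / ln(3.95/80.2) = 1.667.
γ ≈ 1.67 is close to 5/3, so the gas is monatomic.

γ ≈ 1.67; monatomic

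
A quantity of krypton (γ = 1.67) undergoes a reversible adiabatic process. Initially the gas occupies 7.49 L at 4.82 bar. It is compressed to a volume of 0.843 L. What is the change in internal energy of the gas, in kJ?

ΔU ≈ 17.9 kJ

P₂ = P₁(V₁/V₂)^γ = 4.82×(7.49/0.843)^(1.67) = 185.1 bar.
For a reversible adiabat, W_by_gas = (P₁V₁ − P₂V₂)/(γ−1).
W_by = (482000×0.00749 − 1.851×10^7×0.000843) / (0.67) = -17900 J.
Q = 0 ⇒ ΔU = −W_by = 17900 J.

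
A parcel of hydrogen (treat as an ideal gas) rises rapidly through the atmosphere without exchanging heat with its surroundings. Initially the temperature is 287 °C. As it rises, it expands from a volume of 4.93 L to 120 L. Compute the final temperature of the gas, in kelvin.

T₂ ≈ 156 K

For a reversible adiabat TV^(γ−1) is constant, so T₂ = T₁ (V₁/V₂)^(γ−1).
For a diatomic ideal gas γ = 7/5, so γ−1 = 2/5.
T₁ = 287 °C = 560.1 K.
T₂ = 560.1 × (4.93/120)^(2/5) = 156.2 K.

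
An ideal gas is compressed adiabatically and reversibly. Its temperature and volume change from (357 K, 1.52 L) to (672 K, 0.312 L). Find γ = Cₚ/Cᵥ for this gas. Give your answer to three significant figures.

γ ≈ 1.40

TV^(γ−1) = const ⇒ γ − 1 = ln(T₂/T₁) / ln(V₁/V₂).
γ = 1 + ln(672/357) / ln(1.52/0.312) = 1.399.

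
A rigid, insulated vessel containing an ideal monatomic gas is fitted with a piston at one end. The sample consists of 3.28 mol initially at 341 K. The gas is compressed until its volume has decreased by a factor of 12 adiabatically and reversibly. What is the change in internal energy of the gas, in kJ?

ΔU ≈ 59.2 kJ

Adiabatic: T₁V₁^(γ−1) = T₂V₂^(γ−1) ⇒ T₂ = T₁ (V₁/V₂)^(γ−1).
γ = 5/3 for a monatomic ideal gas, so γ−1 = 2/3.
T₂ = 341 × 12^(2/3) = 1787 K.
Q = 0, so ΔU = W_on_gas = nCᵥΔT with Cᵥ = R/(γ−1) = 12.47 J/(mol·K).
ΔU = 3.28 × 12.47 × (1787 − 341) = 59160 J.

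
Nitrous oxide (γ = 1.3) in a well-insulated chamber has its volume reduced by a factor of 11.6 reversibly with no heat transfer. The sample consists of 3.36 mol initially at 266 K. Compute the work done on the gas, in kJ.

W ≈ 26.9 kJ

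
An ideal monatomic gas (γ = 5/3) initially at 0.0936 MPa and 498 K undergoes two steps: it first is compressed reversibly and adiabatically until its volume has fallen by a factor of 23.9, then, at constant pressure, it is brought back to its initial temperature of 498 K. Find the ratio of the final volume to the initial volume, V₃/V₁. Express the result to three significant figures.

V₃/V₁ ≈ 0.00504

Adiabatic step: V₂/V₁ = 0.04184; T₂ = T₁·23.9^(2/3) = 4132 K.
Isobaric step: V₃/V₂ = T₃/T₂ = 498/4132.
V₃/V₁ = (V₂/V₁)(V₃/V₂) = 0.04184 × (498/4132) = 0.005043.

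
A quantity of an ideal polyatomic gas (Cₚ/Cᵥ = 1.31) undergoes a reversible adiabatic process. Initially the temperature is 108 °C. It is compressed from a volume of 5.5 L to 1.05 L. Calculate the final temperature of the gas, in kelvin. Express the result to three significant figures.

For a reversible adiabat TV^(γ−1) is constant, so T₂ = T₁ (V₁/V₂)^(γ−1).
T₁ = 108 °C = 381.1 K.
T₂ = 381.1 × (5.5/1.05)^(0.31) = 636.9 K.

T₂ ≈ 637 K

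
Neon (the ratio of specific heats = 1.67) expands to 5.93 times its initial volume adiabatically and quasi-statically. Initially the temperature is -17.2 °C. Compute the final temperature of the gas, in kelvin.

T₂ ≈ 77.7 K

Adiabatic: T₁V₁^(γ−1) = T₂V₂^(γ−1) ⇒ T₂ = T₁ (V₁/V₂)^(γ−1).
T₁ = -17.2 °C = 255.9 K.
T₂ = 255.9 × (1/5.93)^(0.67) = 77.66 K.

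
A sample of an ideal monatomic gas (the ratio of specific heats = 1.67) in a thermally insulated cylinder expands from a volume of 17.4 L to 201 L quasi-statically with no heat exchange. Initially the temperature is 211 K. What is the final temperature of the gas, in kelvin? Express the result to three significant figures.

Adiabatic: T₁V₁^(γ−1) = T₂V₂^(γ−1) ⇒ T₂ = T₁ (V₁/V₂)^(γ−1).
T₂ = 211 × (17.4/201)^(0.67) = 40.96 K.

T₂ ≈ 41.0 K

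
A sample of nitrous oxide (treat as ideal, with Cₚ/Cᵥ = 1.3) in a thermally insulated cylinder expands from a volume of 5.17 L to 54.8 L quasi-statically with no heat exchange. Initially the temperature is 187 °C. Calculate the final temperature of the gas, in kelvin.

For a reversible adiabat TV^(γ−1) is constant, so T₂ = T₁ (V₁/V₂)^(γ−1).
T₁ = 187 °C = 460.1 K.
T₂ = 460.1 × (5.17/54.8)^(0.3) = 226.6 K.

T₂ ≈ 227 K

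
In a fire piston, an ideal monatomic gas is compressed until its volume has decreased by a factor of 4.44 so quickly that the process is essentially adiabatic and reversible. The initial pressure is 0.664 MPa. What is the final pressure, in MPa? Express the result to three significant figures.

P₂ ≈ 7.96 MPa

Adiabatic: P₁V₁^γ = P₂V₂^γ ⇒ P₂ = P₁ (V₁/V₂)^γ.
For a monatomic ideal gas γ = 5/3.
P₂ = 0.664 × 4.44^(5/3) = 7.964 MPa.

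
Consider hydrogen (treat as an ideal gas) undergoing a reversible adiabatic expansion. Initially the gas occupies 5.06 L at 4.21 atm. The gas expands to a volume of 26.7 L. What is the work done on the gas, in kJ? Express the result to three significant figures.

W ≈ -2.62 kJ

γ = 7/5 for a diatomic ideal gas.
P₂ = P₁(V₁/V₂)^γ = 4.21×(5.06/26.7)^(7/5) = 0.4102 atm.
For a reversible adiabat, W_by_gas = (P₁V₁ − P₂V₂)/(γ−1).
W_by = (426600×0.00506 − 41560×0.0267) / (2/5) = 2622 J.
W_on_gas = −W_by = -2622 J.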